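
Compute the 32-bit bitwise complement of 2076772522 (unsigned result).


~0b1111011110010010000100010101010 = 0b10000100001101101111011101010101 = 2218194773 (32-bit unsigned)

2218194773


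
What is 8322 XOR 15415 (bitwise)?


0b10000010000010 ^ 0b11110000110111 = 0b1110010110101 = 7349

7349


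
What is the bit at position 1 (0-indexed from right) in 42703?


0b1010011011001111, position 1 = 1

1


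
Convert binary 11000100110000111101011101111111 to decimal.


11000100110000111101011101111111 in decimal = 3301169023

3301169023


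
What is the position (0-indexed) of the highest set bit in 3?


0b11. Highest set bit at position 1

1


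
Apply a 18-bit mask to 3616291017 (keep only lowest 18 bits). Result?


3616291017 & 262143 = 14537

14537


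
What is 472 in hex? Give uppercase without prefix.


472 = 1D8 hex

1D8


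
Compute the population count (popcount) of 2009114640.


0b1110111110000001010100000010000 has 12 set bits

12


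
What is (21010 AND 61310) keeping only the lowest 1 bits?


Step 1: 21010 & 61310 = 16914
Step 2: 16914 & 1 = 0

0


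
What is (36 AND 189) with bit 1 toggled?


Step 1: 36 & 189 = 36
Step 2: 36 ^ (1 << 1) = 36 ^ 2 = 38

38


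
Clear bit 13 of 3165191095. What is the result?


3165191095 & ~(1 << 13) = 3165182903

3165182903


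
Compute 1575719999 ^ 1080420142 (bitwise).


0b1011101111010111001010000111111 ^ 0b1000000011001011110011100101110 = 0b11101100011100111001100010001 = 495874833

495874833


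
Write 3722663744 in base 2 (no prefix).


3722663744 = 11011101111000110101011101000000 in binary

11011101111000110101011101000000


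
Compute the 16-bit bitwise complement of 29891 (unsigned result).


~0b111010011000011 = 0b1000101100111100 = 35644 (16-bit unsigned)

35644


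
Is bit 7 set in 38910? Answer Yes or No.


0b1001011111111110, bit 7 = 1. Yes

Yes


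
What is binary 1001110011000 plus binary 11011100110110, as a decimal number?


1001110011000 + 11011100110110 = 100101011001110 = 19150

19150


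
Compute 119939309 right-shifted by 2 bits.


0b111001001100010000011101101 >> 2 = 0b1110010011000100000111011 = 29984827

29984827


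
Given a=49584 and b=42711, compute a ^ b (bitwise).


49584 ^ 42711 = 26471

26471


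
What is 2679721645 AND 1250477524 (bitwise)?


0b10011111101110010100111010101101 & 0b1001010100010001100010111010100 = 0b1010100010000100010010000100 = 176702596

176702596


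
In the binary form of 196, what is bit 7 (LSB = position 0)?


0b11000100, position 7 = 1

1


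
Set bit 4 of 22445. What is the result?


22445 | (1 << 4) = 22445 | 16 = 22461

22461


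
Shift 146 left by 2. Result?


0b10010010 << 2 = 0b1001001000 = 584

584


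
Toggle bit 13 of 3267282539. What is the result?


3267282539 ^ (1 << 13) = 3267282539 ^ 8192 = 3267290731

3267290731


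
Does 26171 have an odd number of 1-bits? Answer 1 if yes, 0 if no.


0b110011000111011 has 9 ones => parity 1

1


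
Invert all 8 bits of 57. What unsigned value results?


57 ^ 255 = 198

198


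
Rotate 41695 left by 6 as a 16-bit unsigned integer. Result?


Rotate 0b1010001011011111 left by 6 (16-bit) = 0b1011011111101000 = 47080

47080


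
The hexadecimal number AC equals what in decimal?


AC hex = 172 decimal

172


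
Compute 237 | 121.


0b11101101 | 0b1111001 = 0b11111101 = 253

253


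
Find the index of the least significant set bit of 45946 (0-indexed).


0b1011001101111010. Lowest set bit at position 1

1


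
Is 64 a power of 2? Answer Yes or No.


0b1000000. Only one bit set => Yes

Yes


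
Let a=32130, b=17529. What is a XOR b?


32130 ^ 17529 = 14843

14843


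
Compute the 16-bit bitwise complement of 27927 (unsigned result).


~0b110110100010111 = 0b1001001011101000 = 37608 (16-bit unsigned)

37608


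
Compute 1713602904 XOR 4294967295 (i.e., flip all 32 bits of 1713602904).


1713602904 ^ 4294967295 = 2581364391

2581364391


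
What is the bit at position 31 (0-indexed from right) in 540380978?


0b100000001101011000111100110010, position 31 = 0

0


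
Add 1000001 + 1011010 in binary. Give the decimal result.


1000001 + 1011010 = 10011011 = 155

155


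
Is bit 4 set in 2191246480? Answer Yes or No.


0b10000010100110111100010010010000, bit 4 = 1. Yes

Yes


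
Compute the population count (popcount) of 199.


0b11000111 has 5 set bits

5


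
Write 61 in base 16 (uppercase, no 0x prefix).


61 = 3D hex

3D


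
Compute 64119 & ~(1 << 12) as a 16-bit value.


64119 & ~(1 << 12) = 60023

60023


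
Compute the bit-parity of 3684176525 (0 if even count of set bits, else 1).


0b11011011100110000001001010001101 has 15 ones => parity 1

1


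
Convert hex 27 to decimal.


27 hex = 39 decimal

39


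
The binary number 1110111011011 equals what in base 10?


1110111011011 in decimal = 7643

7643


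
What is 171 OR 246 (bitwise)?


0b10101011 | 0b11110110 = 0b11111111 = 255

255


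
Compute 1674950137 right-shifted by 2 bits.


0b1100011110101011011010111111001 >> 2 = 0b11000111101010110110101111110 = 418737534

418737534


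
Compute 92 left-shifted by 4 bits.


0b1011100 << 4 = 0b10111000000 = 1472

1472


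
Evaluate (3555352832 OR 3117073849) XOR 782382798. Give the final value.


Step 1: 3555352832 | 3117073849 = 4226475449
Step 2: 4226475449 ^ 782382798 = 3578319735

3578319735


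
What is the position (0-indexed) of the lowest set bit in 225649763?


0b1101011100110010010001100011. Lowest set bit at position 0

0


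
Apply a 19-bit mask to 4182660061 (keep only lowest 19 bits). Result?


4182660061 & 524287 = 414685

414685


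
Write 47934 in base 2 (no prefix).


47934 = 1011101100111110 in binary

1011101100111110


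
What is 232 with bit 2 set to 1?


232 | (1 << 2) = 232 | 4 = 236

236


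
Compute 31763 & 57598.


0b111110000010011 & 0b1110000011111110 = 0b110000000010010 = 24594

24594


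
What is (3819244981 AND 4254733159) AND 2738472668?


Step 1: 3819244981 & 4254733159 = 3783262501
Step 2: 3783262501 & 2738472668 = 2701131780

2701131780


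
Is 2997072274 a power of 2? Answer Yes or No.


0b10110010101000111011000110010010. Multiple bits set => No

No


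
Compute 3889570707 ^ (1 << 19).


3889570707 ^ (1 << 19) = 3889570707 ^ 524288 = 3890094995

3890094995


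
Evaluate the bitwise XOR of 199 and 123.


0b11000111 ^ 0b1111011 = 0b10111100 = 188

188


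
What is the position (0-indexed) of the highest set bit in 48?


0b110000. Highest set bit at position 5

5


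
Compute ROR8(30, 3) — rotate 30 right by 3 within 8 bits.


Rotate 0b11110 right by 3 (8-bit) = 0b11000011 = 195

195


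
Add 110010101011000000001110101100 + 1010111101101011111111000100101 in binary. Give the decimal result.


110010101011000000001110101100 + 1010111101101011111111000100101 = 10001010011000100000000111010001 = 2321678801

2321678801


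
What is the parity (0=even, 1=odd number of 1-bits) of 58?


0b111010 has 4 ones => parity 0

0


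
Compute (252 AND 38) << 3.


Step 1: 252 & 38 = 36
Step 2: 36 << 3 = 288

288


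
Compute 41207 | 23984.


0b1010000011110111 | 0b101110110110000 = 0b1111110111110111 = 65015

65015


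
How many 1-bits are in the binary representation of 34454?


0b1000011010010110 has 7 set bits

7


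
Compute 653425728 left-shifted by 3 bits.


0b100110111100100111110001000000 << 3 = 0b100110111100100111110001000000000 = 5227405824

5227405824


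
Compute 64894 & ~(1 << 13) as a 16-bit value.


64894 & ~(1 << 13) = 56702

56702


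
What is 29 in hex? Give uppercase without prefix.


29 = 1D hex

1D


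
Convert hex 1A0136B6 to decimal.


1A0136B6 hex = 436287158 decimal

436287158


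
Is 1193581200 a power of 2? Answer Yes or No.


0b1000111001001001001101010010000. Multiple bits set => No

No


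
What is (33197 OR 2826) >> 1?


Step 1: 33197 | 2826 = 35759
Step 2: 35759 >> 1 = 17879

17879


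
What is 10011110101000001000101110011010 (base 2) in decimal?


10011110101000001000101110011010 in decimal = 2661321626

2661321626


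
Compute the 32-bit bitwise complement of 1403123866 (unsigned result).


~0b1010011101000011111100010011010 = 0b10101100010111100000011101100101 = 2891843429 (32-bit unsigned)

2891843429


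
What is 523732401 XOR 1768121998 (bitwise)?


0b11111001101111000010110110001 ^ 0b1101001011000110110011010001110 = 0b1110110010101001110001100111111 = 1985274687

1985274687


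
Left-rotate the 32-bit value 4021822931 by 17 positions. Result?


Rotate 0b11101111101110000010010111010011 left by 17 (32-bit) = 0b1001011101001111101111101110000 = 1269292912

1269292912


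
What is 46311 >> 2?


0b1011010011100111 >> 2 = 0b10110100111001 = 11577

11577


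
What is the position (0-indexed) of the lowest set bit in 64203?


0b1111101011001011. Lowest set bit at position 0

0


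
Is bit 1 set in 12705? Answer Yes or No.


0b11000110100001, bit 1 = 0. No

No


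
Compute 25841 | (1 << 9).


25841 | (1 << 9) = 25841 | 512 = 26353

26353


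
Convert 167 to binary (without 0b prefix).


167 = 10100111 in binary

10100111


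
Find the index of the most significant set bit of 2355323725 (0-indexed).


0b10001100011000110110001101001101. Highest set bit at position 31

31


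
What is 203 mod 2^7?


203 & 127 = 75

75


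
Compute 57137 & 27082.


0b1101111100110001 & 0b110100111001010 = 0b100100100000000 = 18688

18688


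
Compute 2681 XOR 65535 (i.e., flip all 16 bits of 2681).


2681 ^ 65535 = 62854

62854


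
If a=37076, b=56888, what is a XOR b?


37076 ^ 56888 = 20204

20204


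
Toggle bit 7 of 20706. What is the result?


20706 ^ (1 << 7) = 20706 ^ 128 = 20578

20578


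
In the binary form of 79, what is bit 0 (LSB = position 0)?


0b1001111, position 0 = 1

1


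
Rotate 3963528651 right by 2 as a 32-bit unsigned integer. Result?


Rotate 0b11101100001111101010010111001011 right by 2 (32-bit) = 0b11111011000011111010100101110010 = 4212107634

4212107634


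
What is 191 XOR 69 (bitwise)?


0b10111111 ^ 0b1000101 = 0b11111010 = 250

250


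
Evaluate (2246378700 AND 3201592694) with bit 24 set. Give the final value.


Step 1: 2246378700 & 3201592694 = 2227438660
Step 2: 2227438660 | (1 << 24) = 2227438660 | 16777216 = 2244215876

2244215876


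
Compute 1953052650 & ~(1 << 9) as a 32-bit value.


1953052650 & ~(1 << 9) = 1953052138

1953052138


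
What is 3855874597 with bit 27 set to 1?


3855874597 | (1 << 27) = 3855874597 | 134217728 = 3990092325

3990092325


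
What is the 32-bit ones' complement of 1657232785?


1657232785 ^ 4294967295 = 2637734510

2637734510


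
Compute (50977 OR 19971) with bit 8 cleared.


Step 1: 50977 | 19971 = 53027
Step 2: 53027 & ~(1 << 8) = 52771

52771


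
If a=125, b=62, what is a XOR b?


125 ^ 62 = 67

67


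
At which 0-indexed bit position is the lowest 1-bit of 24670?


0b110000001011110. Lowest set bit at position 1

1


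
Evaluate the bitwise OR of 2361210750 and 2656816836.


0b10001100101111010011011101111110 | 0b10011110010110111100111011000100 = 0b10011110111111111111111111111110 = 2667577342

2667577342


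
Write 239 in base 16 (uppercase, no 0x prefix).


239 = EF hex

EF


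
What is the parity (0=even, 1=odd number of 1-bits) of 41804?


0b1010001101001100 has 7 ones => parity 1

1


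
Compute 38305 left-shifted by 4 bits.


0b1001010110100001 << 4 = 0b10010101101000010000 = 612880

612880


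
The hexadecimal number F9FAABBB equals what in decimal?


F9FAABBB hex = 4193954747 decimal

4193954747


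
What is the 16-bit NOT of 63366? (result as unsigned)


~0b1111011110000110 = 0b100001111001 = 2169 (16-bit unsigned)

2169


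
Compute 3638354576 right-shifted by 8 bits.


0b11011000110111001110001010010000 >> 8 = 0b110110001101110011100010 = 14212322

14212322


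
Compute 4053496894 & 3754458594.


0b11110001100110110111010000111110 & 0b11011111110010000111110111100010 = 0b11010001100010000111010000100010 = 3515380770

3515380770


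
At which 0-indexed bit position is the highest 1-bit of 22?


0b10110. Highest set bit at position 4

4


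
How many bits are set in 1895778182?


0b1110000111111110100011110000110 has 18 set bits

18


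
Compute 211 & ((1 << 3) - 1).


211 & 7 = 3

3


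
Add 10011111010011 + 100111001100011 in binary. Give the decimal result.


10011111010011 + 100111001100011 = 111011000110110 = 30262

30262


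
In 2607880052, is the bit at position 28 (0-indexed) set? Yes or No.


0b10011011011100010001011101110100, bit 28 = 1. Yes

Yes


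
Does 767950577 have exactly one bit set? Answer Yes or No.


0b101101110001011111111011110001. Multiple bits set => No

No


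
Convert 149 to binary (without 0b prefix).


149 = 10010101 in binary

10010101


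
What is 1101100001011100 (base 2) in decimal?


1101100001011100 in decimal = 55388

55388


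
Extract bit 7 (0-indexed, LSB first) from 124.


0b1111100, position 7 = 0

0


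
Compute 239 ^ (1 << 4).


239 ^ (1 << 4) = 239 ^ 16 = 255

255


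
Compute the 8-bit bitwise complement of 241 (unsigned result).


~0b11110001 = 0b1110 = 14 (8-bit unsigned)

14


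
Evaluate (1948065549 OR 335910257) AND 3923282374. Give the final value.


Step 1: 1948065549 | 335910257 = 1948098429
Step 2: 1948098429 & 3923282374 = 1612220740

1612220740


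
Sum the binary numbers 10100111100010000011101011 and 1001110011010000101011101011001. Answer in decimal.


10100111100010000011101011 + 1001110011010000101011101011001 = 1010001000001100111100001000100 = 1359378500

1359378500


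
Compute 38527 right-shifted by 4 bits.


0b1001011001111111 >> 4 = 0b100101100111 = 2407

2407


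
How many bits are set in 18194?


0b100011100010010 has 6 set bits

6


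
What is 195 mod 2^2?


195 & 3 = 3

3


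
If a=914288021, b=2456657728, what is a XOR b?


914288021 ^ 2456657728 = 2752738005

2752738005


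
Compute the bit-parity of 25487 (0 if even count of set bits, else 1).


0b110001110001111 has 9 ones => parity 1

1


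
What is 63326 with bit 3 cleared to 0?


63326 & ~(1 << 3) = 63318

63318


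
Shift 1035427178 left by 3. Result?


0b111101101101110101110101101010 << 3 = 0b111101101101110101110101101010000 = 8283417424

8283417424


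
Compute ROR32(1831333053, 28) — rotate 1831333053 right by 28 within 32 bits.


Rotate 0b1101101001001111110110010111101 right by 28 (32-bit) = 0b11010010011111101100101111010110 = 3531525078

3531525078


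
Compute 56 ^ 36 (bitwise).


0b111000 ^ 0b100100 = 0b11100 = 28

28


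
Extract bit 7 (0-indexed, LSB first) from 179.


0b10110011, position 7 = 1

1


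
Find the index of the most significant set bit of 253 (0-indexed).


0b11111101. Highest set bit at position 7

7


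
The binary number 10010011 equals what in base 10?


10010011 in decimal = 147

147


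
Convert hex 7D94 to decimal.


7D94 hex = 32148 decimal

32148


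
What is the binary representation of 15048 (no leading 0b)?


15048 = 11101011001000 in binary

11101011001000


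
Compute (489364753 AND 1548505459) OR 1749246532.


Step 1: 489364753 & 1548505459 = 470290705
Step 2: 470290705 | 1749246532 = 2085319509

2085319509


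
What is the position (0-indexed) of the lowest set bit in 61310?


0b1110111101111110. Lowest set bit at position 1

1


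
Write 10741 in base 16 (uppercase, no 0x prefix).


10741 = 29F5 hex

29F5


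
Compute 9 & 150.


0b1001 & 0b10010110 = 0b0 = 0

0


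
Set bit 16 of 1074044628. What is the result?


1074044628 | (1 << 16) = 1074044628 | 65536 = 1074110164

1074110164


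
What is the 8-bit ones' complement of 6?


6 ^ 255 = 249

249


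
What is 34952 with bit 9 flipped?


34952 ^ (1 << 9) = 34952 ^ 512 = 35464

35464


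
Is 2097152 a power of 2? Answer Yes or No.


0b1000000000000000000000. Only one bit set => Yes

Yes


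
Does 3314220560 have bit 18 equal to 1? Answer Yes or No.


0b11000101100010101111111000010000, bit 18 = 0. No

No


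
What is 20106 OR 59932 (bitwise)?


0b100111010001010 | 0b1110101000011100 = 0b1110111010011110 = 61086

61086


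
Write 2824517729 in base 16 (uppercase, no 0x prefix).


2824517729 = A85AB861 hex

A85AB861


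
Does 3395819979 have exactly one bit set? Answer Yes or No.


0b11001010011010000001100111001011. Multiple bits set => No

No


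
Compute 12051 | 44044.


0b10111100010011 | 0b1010110000001100 = 0b1010111100011111 = 44831

44831


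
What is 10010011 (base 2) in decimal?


10010011 in decimal = 147

147


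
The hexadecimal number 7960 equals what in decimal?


7960 hex = 31072 decimal

31072


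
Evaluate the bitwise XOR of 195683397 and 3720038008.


0b1011101010011110010001000101 ^ 0b11011101101110110100011001111000 = 0b11010110000100101010001000111101 = 3591545405

3591545405


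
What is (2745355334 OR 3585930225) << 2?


Step 1: 2745355334 | 3585930225 = 4156489719
Step 2: 4156489719 << 2 = 16625958876

16625958876


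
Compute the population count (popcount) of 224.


0b11100000 has 3 set bits

3


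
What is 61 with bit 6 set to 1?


61 | (1 << 6) = 61 | 64 = 125

125


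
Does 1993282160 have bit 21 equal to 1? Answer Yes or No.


0b1110110110011110001001001110000, bit 21 = 0. No

No


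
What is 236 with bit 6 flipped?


236 ^ (1 << 6) = 236 ^ 64 = 172

172


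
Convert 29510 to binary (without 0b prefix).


29510 = 111001101000110 in binary

111001101000110


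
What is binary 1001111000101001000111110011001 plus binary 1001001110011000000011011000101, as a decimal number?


1001111000101001000111110011001 + 1001001110011000000011011000101 = 10011000111000001001011001011110 = 2564855390

2564855390


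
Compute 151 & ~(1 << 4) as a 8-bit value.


151 & ~(1 << 4) = 135

135


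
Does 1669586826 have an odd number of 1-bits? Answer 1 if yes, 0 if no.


0b1100011100000111101111110001010 has 17 ones => parity 1

1


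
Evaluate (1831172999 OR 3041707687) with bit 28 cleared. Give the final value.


Step 1: 1831172999 | 3041707687 = 4251844519
Step 2: 4251844519 & ~(1 << 28) = 3983409063

3983409063


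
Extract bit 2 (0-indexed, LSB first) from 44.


0b101100, position 2 = 1

1


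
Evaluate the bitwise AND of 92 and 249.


0b1011100 & 0b11111001 = 0b1011000 = 88

88


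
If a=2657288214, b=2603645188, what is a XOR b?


2657288214 ^ 2603645188 = 89356562

89356562


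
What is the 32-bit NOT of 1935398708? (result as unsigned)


~0b1110011010110111101011100110100 = 0b10001100101001000010100011001011 = 2359568587 (32-bit unsigned)

2359568587


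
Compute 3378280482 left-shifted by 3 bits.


0b11001001010111000111100000100010 << 3 = 0b11001001010111000111100000100010000 = 27026243856

27026243856


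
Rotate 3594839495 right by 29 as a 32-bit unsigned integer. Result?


Rotate 0b11010110010001001110010111000111 right by 29 (32-bit) = 0b10110010001001110010111000111110 = 2988912190

2988912190


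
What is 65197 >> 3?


0b1111111010101101 >> 3 = 0b1111111010101 = 8149

8149


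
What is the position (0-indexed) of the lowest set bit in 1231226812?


0b1001001011000110000011110111100. Lowest set bit at position 2

2


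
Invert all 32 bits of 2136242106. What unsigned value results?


2136242106 ^ 4294967295 = 2158725189

2158725189


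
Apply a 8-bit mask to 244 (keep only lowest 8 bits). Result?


244 & 255 = 244

244


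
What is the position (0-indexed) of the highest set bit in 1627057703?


0b1100000111110101110111000100111. Highest set bit at position 30

30


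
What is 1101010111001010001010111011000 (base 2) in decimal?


1101010111001010001010111011000 in decimal = 1793398232

1793398232


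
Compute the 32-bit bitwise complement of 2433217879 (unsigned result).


~0b10010001000001111111010101010111 = 0b1101110111110000000101010101000 = 1861749416 (32-bit unsigned)

1861749416


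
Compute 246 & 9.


0b11110110 & 0b1001 = 0b0 = 0

0


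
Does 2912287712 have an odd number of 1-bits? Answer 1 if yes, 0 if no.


0b10101101100101011111101111100000 has 19 ones => parity 1

1


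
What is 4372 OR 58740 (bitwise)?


0b1000100010100 | 0b1110010101110100 = 0b1111010101110100 = 62836

62836


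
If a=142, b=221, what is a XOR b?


142 ^ 221 = 83

83


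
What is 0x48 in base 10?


48 hex = 72 decimal

72


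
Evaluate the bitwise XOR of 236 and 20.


0b11101100 ^ 0b10100 = 0b11111000 = 248

248


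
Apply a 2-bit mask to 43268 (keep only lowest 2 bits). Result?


43268 & 3 = 0

0


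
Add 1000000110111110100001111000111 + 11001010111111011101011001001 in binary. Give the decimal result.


1000000110111110100001111000111 + 11001010111111011101011001001 = 1011010001111101111111010010000 = 1514077840

1514077840


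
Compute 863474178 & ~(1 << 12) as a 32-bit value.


863474178 & ~(1 << 12) = 863470082

863470082


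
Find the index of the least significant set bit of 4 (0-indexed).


0b100. Lowest set bit at position 2

2


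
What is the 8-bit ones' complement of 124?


124 ^ 255 = 131

131


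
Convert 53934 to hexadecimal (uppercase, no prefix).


53934 = D2AE hex

D2AE


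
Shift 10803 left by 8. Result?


0b10101000110011 << 8 = 0b1010100011001100000000 = 2765568

2765568


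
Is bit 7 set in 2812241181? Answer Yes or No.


0b10100111100111110110010100011101, bit 7 = 0. No

No


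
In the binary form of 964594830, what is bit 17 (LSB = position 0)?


0b111001011111101000110010001110, position 17 = 1

1


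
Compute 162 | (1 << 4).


162 | (1 << 4) = 162 | 16 = 178

178


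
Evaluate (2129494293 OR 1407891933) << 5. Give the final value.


Step 1: 2129494293 | 1407891933 = 2146417117
Step 2: 2146417117 << 5 = 68685347744

68685347744


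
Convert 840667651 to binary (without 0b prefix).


840667651 = 110010000110111001001000000011 in binary

110010000110111001001000000011


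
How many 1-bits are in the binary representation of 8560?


0b10000101110000 has 5 set bits

5


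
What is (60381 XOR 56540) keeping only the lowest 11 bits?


Step 1: 60381 ^ 56540 = 14081
Step 2: 14081 & 2047 = 1793

1793


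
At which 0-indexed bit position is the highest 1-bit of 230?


0b11100110. Highest set bit at position 7

7


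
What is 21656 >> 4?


0b101010010011000 >> 4 = 0b10101001001 = 1353

1353


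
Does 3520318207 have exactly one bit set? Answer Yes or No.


0b11010001110100111100101011111111. Multiple bits set => No

No


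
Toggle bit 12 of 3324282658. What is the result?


3324282658 ^ (1 << 12) = 3324282658 ^ 4096 = 3324286754

3324286754


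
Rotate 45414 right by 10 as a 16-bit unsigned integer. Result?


Rotate 0b1011000101100110 right by 10 (16-bit) = 0b101100110101100 = 22956

22956


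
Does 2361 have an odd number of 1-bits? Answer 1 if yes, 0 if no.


0b100100111001 has 6 ones => parity 0

0


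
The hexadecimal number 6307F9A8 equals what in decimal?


6307F9A8 hex = 1661467048 decimal

1661467048


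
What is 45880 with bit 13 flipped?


45880 ^ (1 << 13) = 45880 ^ 8192 = 37688

37688


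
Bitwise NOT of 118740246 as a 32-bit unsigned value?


~0b111000100111101010100010110 = 0b11111000111011000010101011101001 = 4176227049 (32-bit unsigned)

4176227049


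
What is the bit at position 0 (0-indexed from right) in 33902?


0b1000010001101110, position 0 = 0

0


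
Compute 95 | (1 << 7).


95 | (1 << 7) = 95 | 128 = 223

223


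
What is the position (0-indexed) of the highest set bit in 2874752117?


0b10101011010110010011110001110101. Highest set bit at position 31

31


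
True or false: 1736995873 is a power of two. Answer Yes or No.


0b1100111100010000111010000100001. Multiple bits set => No

No


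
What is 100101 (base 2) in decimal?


100101 in decimal = 37

37


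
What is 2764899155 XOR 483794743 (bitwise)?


0b10100100110011010000001101010011 ^ 0b11100110101100001111100110111 = 0b10111000000110110001110001100100 = 3088784484

3088784484


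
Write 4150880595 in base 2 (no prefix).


4150880595 = 11110111011010010110100101010011 in binary

11110111011010010110100101010011


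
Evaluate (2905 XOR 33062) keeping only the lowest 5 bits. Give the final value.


Step 1: 2905 ^ 33062 = 35455
Step 2: 35455 & 31 = 31

31


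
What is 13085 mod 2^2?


13085 & 3 = 1

1


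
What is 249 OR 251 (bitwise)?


0b11111001 | 0b11111011 = 0b11111011 = 251

251


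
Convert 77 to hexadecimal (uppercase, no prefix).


77 = 4D hex

4D


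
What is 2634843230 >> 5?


0b10011101000011001000010001011110 >> 5 = 0b100111010000110010000100010 = 82338850

82338850


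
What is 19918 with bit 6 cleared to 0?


19918 & ~(1 << 6) = 19854

19854


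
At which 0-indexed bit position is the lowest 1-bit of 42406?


0b1010010110100110. Lowest set bit at position 1

1


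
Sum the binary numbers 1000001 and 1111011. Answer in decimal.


1000001 + 1111011 = 10111100 = 188

188


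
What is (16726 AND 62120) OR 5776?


Step 1: 16726 & 62120 = 16384
Step 2: 16384 | 5776 = 22160

22160


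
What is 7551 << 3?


0b1110101111111 << 3 = 0b1110101111111000 = 60408

60408


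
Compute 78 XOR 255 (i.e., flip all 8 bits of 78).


78 ^ 255 = 177

177


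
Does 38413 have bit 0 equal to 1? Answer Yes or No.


0b1001011000001101, bit 0 = 1. Yes

Yes


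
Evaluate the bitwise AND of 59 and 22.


0b111011 & 0b10110 = 0b10010 = 18

18


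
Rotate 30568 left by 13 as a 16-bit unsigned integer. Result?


Rotate 0b111011101101000 left by 13 (16-bit) = 0b111011101101 = 3821

3821


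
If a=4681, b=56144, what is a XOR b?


4681 ^ 56144 = 51481

51481


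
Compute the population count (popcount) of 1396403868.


0b1010011001110110110111010011100 has 18 set bits

18


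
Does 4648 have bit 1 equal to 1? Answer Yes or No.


0b1001000101000, bit 1 = 0. No

No


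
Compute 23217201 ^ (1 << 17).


23217201 ^ (1 << 17) = 23217201 ^ 131072 = 23086129

23086129


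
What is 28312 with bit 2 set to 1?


28312 | (1 << 2) = 28312 | 4 = 28316

28316


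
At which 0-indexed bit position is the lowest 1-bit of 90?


0b1011010. Lowest set bit at position 1

1


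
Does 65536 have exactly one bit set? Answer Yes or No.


0b10000000000000000. Only one bit set => Yes

Yes


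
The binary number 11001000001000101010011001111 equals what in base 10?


11001000001000101010011001111 in decimal = 419714255

419714255


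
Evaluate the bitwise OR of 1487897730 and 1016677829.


0b1011000101011111000010010000010 | 0b111100100110010100010111000101 = 0b1111100101111111100010111000111 = 2092942791

2092942791


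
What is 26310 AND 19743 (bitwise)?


0b110011011000110 & 0b100110100011111 = 0b100010000000110 = 17414

17414


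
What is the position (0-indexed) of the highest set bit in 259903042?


0b1111011111011100111001000010. Highest set bit at position 27

27


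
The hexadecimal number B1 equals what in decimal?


B1 hex = 177 decimal

177


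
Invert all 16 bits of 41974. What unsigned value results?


41974 ^ 65535 = 23561

23561


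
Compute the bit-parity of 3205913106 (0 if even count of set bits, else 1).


0b10111111000101100101101000010010 has 16 ones => parity 0

0


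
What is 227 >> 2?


0b11100011 >> 2 = 0b111000 = 56

56


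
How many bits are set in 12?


0b1100 has 2 set bits

2


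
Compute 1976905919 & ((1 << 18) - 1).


1976905919 & 262143 = 78015

78015


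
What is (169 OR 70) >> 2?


Step 1: 169 | 70 = 239
Step 2: 239 >> 2 = 59

59


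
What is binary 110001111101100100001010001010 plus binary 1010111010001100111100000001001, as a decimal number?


110001111101100100001010001010 + 1010111010001100111100000001001 = 10001001001111001011101010010011 = 2302458515

2302458515


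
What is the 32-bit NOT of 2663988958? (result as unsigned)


~0b10011110110010010011111011011110 = 0b1100001001101101100000100100001 = 1630978337 (32-bit unsigned)

1630978337


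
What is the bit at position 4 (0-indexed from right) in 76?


0b1001100, position 4 = 0

0


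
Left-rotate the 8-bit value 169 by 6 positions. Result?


Rotate 0b10101001 left by 6 (8-bit) = 0b1101010 = 106

106


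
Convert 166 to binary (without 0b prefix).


166 = 10100110 in binary

10100110


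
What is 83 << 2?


0b1010011 << 2 = 0b101001100 = 332

332


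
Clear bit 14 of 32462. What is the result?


32462 & ~(1 << 14) = 16078

16078


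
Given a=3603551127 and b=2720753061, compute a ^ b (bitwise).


3603551127 ^ 2720753061 = 1961014834

1961014834


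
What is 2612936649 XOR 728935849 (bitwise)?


0b10011011101111100011111111001001 ^ 0b101011011100101010110110101001 = 0b10110000110011001001001001100000 = 2966196832

2966196832


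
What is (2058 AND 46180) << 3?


Step 1: 2058 & 46180 = 0
Step 2: 0 << 3 = 0

0


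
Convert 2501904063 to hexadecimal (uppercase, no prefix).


2501904063 = 952006BF hex

952006BF


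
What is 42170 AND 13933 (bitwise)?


0b1010010010111010 & 0b11011001101101 = 0b10010000101000 = 9256

9256


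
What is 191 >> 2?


0b10111111 >> 2 = 0b101111 = 47

47


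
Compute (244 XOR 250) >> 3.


Step 1: 244 ^ 250 = 14
Step 2: 14 >> 3 = 1

1


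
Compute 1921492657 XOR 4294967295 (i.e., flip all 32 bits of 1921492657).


1921492657 ^ 4294967295 = 2373474638

2373474638


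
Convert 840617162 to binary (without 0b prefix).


840617162 = 110010000110101100110011001010 in binary

110010000110101100110011001010


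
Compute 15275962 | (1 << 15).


15275962 | (1 << 15) = 15275962 | 32768 = 15308730

15308730


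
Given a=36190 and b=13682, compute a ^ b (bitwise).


36190 ^ 13682 = 47148

47148


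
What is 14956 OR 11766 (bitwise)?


0b11101001101100 | 0b10110111110110 = 0b11111111111110 = 16382

16382


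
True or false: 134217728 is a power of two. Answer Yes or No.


0b1000000000000000000000000000. Only one bit set => Yes

Yes


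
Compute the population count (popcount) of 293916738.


0b10001100001001101000001000010 has 9 set bits

9


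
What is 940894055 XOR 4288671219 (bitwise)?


0b111000000101001110011101100111 ^ 0b11111111100111111110110111110011 = 0b11000111100010110000101010010100 = 3347778196

3347778196


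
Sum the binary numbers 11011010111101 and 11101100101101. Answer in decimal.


11011010111101 + 11101100101101 = 111000111101010 = 29162

29162


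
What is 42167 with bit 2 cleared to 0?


42167 & ~(1 << 2) = 42163

42163


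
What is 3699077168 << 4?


0b11011100011110110111000000110000 << 4 = 0b110111000111101101110000001100000000 = 59185234688

59185234688


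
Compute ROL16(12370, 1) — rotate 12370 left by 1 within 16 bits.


Rotate 0b11000001010010 left by 1 (16-bit) = 0b110000010100100 = 24740

24740


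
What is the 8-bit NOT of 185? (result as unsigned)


~0b10111001 = 0b1000110 = 70 (8-bit unsigned)

70


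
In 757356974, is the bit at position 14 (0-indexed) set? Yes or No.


0b101101001001000101100110101110, bit 14 = 1. Yes

Yes


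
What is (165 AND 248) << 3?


Step 1: 165 & 248 = 160
Step 2: 160 << 3 = 1280

1280


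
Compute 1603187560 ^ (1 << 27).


1603187560 ^ (1 << 27) = 1603187560 ^ 134217728 = 1468969832

1468969832


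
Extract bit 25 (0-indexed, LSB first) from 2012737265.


0b1110111111101111110111011110001, position 25 = 1

1


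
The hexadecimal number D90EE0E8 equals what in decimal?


D90EE0E8 hex = 3641630952 decimal

3641630952


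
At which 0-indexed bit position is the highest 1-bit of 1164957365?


0b1000101011011111101011010110101. Highest set bit at position 30

30


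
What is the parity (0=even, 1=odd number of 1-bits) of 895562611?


0b110101011000010011001101110011 has 16 ones => parity 0

0


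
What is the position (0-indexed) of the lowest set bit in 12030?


0b10111011111110. Lowest set bit at position 1

1


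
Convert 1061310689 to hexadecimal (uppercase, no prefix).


1061310689 = 3F4250E1 hex

3F4250E1


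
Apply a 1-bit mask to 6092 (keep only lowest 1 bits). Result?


6092 & 1 = 0

0


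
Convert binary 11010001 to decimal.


11010001 in decimal = 209

209


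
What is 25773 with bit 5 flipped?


25773 ^ (1 << 5) = 25773 ^ 32 = 25741

25741


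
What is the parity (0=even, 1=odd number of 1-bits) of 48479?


0b1011110101011111 has 12 ones => parity 0

0


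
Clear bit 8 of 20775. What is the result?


20775 & ~(1 << 8) = 20519

20519


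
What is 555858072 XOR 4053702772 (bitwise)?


0b100001001000011011100010011000 ^ 0b11110001100111101001100001110100 = 0b11010000101111110010000011101100 = 3502186732

3502186732


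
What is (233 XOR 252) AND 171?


Step 1: 233 ^ 252 = 21
Step 2: 21 & 171 = 1

1


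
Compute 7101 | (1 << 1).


7101 | (1 << 1) = 7101 | 2 = 7103

7103


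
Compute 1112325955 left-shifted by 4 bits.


0b1000010010011001011111101000011 << 4 = 0b10000100100110010111111010000110000 = 17797215280

17797215280


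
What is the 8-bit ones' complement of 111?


111 ^ 255 = 144

144


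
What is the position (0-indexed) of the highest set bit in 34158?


0b1000010101101110. Highest set bit at position 15

15


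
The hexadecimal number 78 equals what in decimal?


78 hex = 120 decimal

120


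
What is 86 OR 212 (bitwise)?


0b1010110 | 0b11010100 = 0b11010110 = 214

214


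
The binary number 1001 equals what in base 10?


1001 in decimal = 9

9


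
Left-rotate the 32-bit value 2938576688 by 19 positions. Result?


Rotate 0b10101111001001110001111100110000 left by 19 (32-bit) = 0b11111001100001010111100100111000 = 4186274104

4186274104


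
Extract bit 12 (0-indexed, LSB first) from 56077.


0b1101101100001101, position 12 = 1

1


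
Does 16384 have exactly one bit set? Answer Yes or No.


0b100000000000000. Only one bit set => Yes

Yes


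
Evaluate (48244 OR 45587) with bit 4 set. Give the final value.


Step 1: 48244 | 45587 = 48759
Step 2: 48759 | (1 << 4) = 48759 | 16 = 48759

48759


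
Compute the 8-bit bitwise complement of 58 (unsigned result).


~0b111010 = 0b11000101 = 197 (8-bit unsigned)

197


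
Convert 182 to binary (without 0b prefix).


182 = 10110110 in binary

10110110


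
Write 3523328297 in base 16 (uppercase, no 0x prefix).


3523328297 = D201B929 hex

D201B929


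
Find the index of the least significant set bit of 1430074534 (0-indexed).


0b1010101001111010011010010100110. Lowest set bit at position 1

1


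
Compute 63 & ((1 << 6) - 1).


63 & 63 = 63

63


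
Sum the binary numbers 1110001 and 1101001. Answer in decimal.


1110001 + 1101001 = 11011010 = 218

218


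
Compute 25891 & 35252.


0b110010100100011 & 0b1000100110110100 = 0b100100000 = 288

288


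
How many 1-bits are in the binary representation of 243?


0b11110011 has 6 set bits

6


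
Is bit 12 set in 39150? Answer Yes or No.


0b1001100011101110, bit 12 = 1. Yes

Yes


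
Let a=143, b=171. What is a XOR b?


143 ^ 171 = 36

36


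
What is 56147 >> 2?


0b1101101101010011 >> 2 = 0b11011011010100 = 14036

14036


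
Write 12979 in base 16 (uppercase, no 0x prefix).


12979 = 32B3 hex

32B3


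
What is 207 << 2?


0b11001111 << 2 = 0b1100111100 = 828

828


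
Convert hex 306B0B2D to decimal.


306B0B2D hex = 812321581 decimal

812321581


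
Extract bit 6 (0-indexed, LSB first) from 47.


0b101111, position 6 = 0

0


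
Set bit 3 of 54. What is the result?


54 | (1 << 3) = 54 | 8 = 62

62


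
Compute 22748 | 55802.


0b101100011011100 | 0b1101100111111010 = 0b1101100111111110 = 55806

55806


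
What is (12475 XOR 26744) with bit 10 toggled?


Step 1: 12475 ^ 26744 = 22723
Step 2: 22723 ^ (1 << 10) = 22723 ^ 1024 = 23747

23747


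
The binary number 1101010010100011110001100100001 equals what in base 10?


1101010010100011110001100100001 in decimal = 1783751457

1783751457


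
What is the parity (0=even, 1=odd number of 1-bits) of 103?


0b1100111 has 5 ones => parity 1

1


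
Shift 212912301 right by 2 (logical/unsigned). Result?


0b1100101100001100100010101101 >> 2 = 0b11001011000011001000101011 = 53228075

53228075


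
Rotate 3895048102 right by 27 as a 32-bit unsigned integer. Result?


Rotate 0b11101000001010011011011110100110 right by 27 (32-bit) = 0b101001101101111010011011101 = 87487709

87487709


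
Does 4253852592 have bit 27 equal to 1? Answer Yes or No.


0b11111101100011001010001110110000, bit 27 = 1. Yes

Yes


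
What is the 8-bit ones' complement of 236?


236 ^ 255 = 19

19


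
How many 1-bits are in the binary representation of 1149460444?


0b1000100100000110101111111011100 has 16 set bits

16


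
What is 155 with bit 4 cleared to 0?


155 & ~(1 << 4) = 139

139


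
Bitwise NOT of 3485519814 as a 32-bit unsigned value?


~0b11001111110000001100111111000110 = 0b110000001111110011000000111001 = 809447481 (32-bit unsigned)

809447481


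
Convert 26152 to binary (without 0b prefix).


26152 = 110011000101000 in binary

110011000101000


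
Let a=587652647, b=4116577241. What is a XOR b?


587652647 ^ 4116577241 = 3596297726

3596297726


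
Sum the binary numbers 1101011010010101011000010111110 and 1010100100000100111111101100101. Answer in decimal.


1101011010010101011000010111110 + 1010100100000100111111101100101 = 10111111110011010011000000100011 = 3217895459

3217895459


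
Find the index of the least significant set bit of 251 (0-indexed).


0b11111011. Lowest set bit at position 0

0


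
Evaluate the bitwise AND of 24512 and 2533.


0b101111111000000 & 0b100111100101 = 0b100111000000 = 2496

2496


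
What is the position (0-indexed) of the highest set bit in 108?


0b1101100. Highest set bit at position 6

6


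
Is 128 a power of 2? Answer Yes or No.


0b10000000. Only one bit set => Yes

Yes


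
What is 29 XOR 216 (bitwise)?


0b11101 ^ 0b11011000 = 0b11000101 = 197

197


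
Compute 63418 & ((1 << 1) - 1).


63418 & 1 = 0

0
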